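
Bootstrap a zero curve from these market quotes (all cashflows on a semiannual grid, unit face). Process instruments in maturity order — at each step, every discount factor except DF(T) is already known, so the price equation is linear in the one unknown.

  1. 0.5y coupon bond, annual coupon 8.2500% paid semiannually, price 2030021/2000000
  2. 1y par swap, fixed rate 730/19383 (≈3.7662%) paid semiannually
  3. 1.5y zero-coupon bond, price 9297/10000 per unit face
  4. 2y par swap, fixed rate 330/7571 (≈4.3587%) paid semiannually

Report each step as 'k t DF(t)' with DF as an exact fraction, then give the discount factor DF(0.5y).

step 1 [0.5y] bond c/2=33/800: DF=(2030021/2000000 − 33/800·(0))/(1+33/800) = 2437/2500 ≈ 0.974800
step 2 [1y] swap r/2=365/19383: DF=(1 − 365/19383·(0.974800))/(1+365/19383) = 1927/2000 ≈ 0.963500
step 3 [1.5y] zero: DF = P = 9297/10000 ≈ 0.929700
step 4 [2y] swap r/2=165/7571: DF=(1 − 165/7571·(0.974800+0.963500+0.929700))/(1+165/7571) = 367/400 ≈ 0.917500

1 1/2 2437/2500
2 1 1927/2000
3 3/2 9297/10000
4 2 367/400
DF(0.5y) = 2437/2500 ≈ 0.974800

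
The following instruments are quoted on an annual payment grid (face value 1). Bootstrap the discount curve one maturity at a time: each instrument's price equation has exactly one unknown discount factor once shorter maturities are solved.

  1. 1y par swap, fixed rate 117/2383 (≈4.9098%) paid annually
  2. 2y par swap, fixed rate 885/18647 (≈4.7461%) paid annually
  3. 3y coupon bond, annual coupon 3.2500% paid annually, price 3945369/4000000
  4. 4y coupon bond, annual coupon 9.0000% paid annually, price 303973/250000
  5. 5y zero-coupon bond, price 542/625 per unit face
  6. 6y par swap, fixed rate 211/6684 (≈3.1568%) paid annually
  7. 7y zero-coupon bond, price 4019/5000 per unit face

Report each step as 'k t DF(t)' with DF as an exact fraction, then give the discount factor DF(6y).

1 1 2383/2500
2 2 1823/2000
3 3 4483/5000
4 4 71/80
5 5 542/625
6 6 1039/1250
7 7 4019/5000
DF(6y) = 1039/1250 ≈ 0.831200

step 1 [1y] swap r/1=117/2383: DF=(1 − 117/2383·(0))/(1+117/2383) = 2383/2500 ≈ 0.953200
step 2 [2y] swap r/1=885/18647: DF=(1 − 885/18647·(0.953200))/(1+885/18647) = 1823/2000 ≈ 0.911500
step 3 [3y] bond c/1=13/400: DF=(3945369/4000000 − 13/400·(0.953200+0.911500))/(1+13/400) = 4483/5000 ≈ 0.896600
step 4 [4y] bond c/1=9/100: DF=(303973/250000 − 9/100·(0.953200+0.911500+0.896600))/(1+9/100) = 71/80 ≈ 0.887500
step 5 [5y] zero: DF = P = 542/625 ≈ 0.867200
step 6 [6y] swap r/1=211/6684: DF=(1 − 211/6684·(0.953200+0.911500+0.896600+0.887500+0.867200))/(1+211/6684) = 1039/1250 ≈ 0.831200
step 7 [7y] zero: DF = P = 4019/5000 ≈ 0.803800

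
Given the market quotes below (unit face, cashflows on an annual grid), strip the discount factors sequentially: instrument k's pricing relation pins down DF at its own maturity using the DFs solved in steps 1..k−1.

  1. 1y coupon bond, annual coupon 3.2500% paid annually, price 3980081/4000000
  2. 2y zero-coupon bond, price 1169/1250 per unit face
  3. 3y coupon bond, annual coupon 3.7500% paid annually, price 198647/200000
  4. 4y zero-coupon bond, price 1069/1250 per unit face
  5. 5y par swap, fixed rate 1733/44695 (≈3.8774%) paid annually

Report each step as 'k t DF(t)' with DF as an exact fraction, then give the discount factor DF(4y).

1 1 9637/10000
2 2 1169/1250
3 3 8887/10000
4 4 1069/1250
5 5 8267/10000
DF(4y) = 1069/1250 ≈ 0.855200

step 1 [1y] bond c/1=13/400: DF=(3980081/4000000 − 13/400·(0))/(1+13/400) = 9637/10000 ≈ 0.963700
step 2 [2y] zero: DF = P = 1169/1250 ≈ 0.935200
step 3 [3y] bond c/1=3/80: DF=(198647/200000 − 3/80·(0.963700+0.935200))/(1+3/80) = 8887/10000 ≈ 0.888700
step 4 [4y] zero: DF = P = 1069/1250 ≈ 0.855200
step 5 [5y] swap r/1=1733/44695: DF=(1 − 1733/44695·(0.963700+0.935200+0.888700+0.855200))/(1+1733/44695) = 8267/10000 ≈ 0.826700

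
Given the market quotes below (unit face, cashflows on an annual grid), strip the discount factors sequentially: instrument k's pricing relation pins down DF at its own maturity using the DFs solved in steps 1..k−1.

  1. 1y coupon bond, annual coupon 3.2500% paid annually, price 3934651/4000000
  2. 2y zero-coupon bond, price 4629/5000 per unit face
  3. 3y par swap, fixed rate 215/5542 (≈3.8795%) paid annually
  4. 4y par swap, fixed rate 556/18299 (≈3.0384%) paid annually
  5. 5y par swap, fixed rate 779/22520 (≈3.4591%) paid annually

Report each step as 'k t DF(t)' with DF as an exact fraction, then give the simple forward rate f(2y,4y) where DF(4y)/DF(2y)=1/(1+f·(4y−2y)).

step 1 [1y] bond c/1=13/400: DF=(3934651/4000000 − 13/400·(0))/(1+13/400) = 9527/10000 ≈ 0.952700
step 2 [2y] zero: DF = P = 4629/5000 ≈ 0.925800
step 3 [3y] swap r/1=215/5542: DF=(1 − 215/5542·(0.952700+0.925800))/(1+215/5542) = 357/400 ≈ 0.892500
step 4 [4y] swap r/1=556/18299: DF=(1 − 556/18299·(0.952700+0.925800+0.892500))/(1+556/18299) = 1111/1250 ≈ 0.888800
step 5 [5y] swap r/1=779/22520: DF=(1 − 779/22520·(0.952700+0.925800+0.892500+0.888800))/(1+779/22520) = 4221/5000 ≈ 0.844200

1 1 9527/10000
2 2 4629/5000
3 3 357/400
4 4 1111/1250
5 5 4221/5000
f(2y,4y) = ((4629/5000)/(1111/1250) − 1)/(2) = 185/8888 ≈ 2.0815%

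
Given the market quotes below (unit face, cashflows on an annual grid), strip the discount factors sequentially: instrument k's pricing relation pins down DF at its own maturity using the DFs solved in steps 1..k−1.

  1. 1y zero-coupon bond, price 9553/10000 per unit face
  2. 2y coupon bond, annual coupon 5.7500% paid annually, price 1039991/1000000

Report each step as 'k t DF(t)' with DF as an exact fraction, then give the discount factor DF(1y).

step 1 [1y] zero: DF = P = 9553/10000 ≈ 0.955300
step 2 [2y] bond c/1=23/400: DF=(1039991/1000000 − 23/400·(0.955300))/(1+23/400) = 1863/2000 ≈ 0.931500

1 1 9553/10000
2 2 1863/2000
DF(1y) = 9553/10000 ≈ 0.955300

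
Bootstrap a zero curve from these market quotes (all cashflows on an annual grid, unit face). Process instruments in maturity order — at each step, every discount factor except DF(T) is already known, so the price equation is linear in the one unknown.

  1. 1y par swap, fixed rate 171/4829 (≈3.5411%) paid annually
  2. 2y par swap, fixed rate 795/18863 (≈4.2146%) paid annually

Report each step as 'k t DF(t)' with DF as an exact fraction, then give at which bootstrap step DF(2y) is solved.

step 1 [1y] swap r/1=171/4829: DF=(1 − 171/4829·(0))/(1+171/4829) = 4829/5000 ≈ 0.965800
step 2 [2y] swap r/1=795/18863: DF=(1 − 795/18863·(0.965800))/(1+795/18863) = 1841/2000 ≈ 0.920500

1 1 4829/5000
2 2 1841/2000
DF(2y) is solved at step 2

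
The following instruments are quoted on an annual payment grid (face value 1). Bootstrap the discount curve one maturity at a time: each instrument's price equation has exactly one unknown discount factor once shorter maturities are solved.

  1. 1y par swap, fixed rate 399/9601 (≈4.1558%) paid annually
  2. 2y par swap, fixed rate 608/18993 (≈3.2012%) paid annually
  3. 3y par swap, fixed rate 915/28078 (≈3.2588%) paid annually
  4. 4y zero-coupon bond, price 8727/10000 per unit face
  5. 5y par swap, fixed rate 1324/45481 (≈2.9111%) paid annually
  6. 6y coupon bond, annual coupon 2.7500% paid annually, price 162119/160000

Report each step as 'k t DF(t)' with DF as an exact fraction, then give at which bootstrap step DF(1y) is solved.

step 1 [1y] swap r/1=399/9601: DF=(1 − 399/9601·(0))/(1+399/9601) = 9601/10000 ≈ 0.960100
step 2 [2y] swap r/1=608/18993: DF=(1 − 608/18993·(0.960100))/(1+608/18993) = 587/625 ≈ 0.939200
step 3 [3y] swap r/1=915/28078: DF=(1 − 915/28078·(0.960100+0.939200))/(1+915/28078) = 1817/2000 ≈ 0.908500
step 4 [4y] zero: DF = P = 8727/10000 ≈ 0.872700
step 5 [5y] swap r/1=1324/45481: DF=(1 − 1324/45481·(0.960100+0.939200+0.908500+0.872700))/(1+1324/45481) = 2169/2500 ≈ 0.867600
step 6 [6y] bond c/1=11/400: DF=(162119/160000 − 11/400·(0.960100+0.939200+0.908500+0.872700+0.867600))/(1+11/400) = 2161/2500 ≈ 0.864400

1 1 9601/10000
2 2 587/625
3 3 1817/2000
4 4 8727/10000
5 5 2169/2500
6 6 2161/2500
DF(1y) is solved at step 1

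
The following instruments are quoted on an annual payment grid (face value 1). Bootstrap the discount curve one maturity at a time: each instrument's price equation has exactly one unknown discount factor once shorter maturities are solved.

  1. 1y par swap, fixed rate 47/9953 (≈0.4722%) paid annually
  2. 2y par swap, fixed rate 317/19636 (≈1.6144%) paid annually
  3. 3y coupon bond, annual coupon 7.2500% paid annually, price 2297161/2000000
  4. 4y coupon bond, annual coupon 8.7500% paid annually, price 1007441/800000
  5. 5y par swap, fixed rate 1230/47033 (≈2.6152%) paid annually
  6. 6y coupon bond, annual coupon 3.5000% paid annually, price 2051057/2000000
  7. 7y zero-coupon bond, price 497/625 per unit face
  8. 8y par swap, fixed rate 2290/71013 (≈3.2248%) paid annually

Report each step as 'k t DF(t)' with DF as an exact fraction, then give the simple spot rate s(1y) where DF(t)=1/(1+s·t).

1 1 9953/10000
2 2 9683/10000
3 3 4691/5000
4 4 1849/2000
5 5 877/1000
6 6 4159/5000
7 7 497/625
8 8 771/1000
s(1y) = (1/(9953/10000) − 1)/(1) = 47/9953 ≈ 0.4722%

step 1 [1y] swap r/1=47/9953: DF=(1 − 47/9953·(0))/(1+47/9953) = 9953/10000 ≈ 0.995300
step 2 [2y] swap r/1=317/19636: DF=(1 − 317/19636·(0.995300))/(1+317/19636) = 9683/10000 ≈ 0.968300
step 3 [3y] bond c/1=29/400: DF=(2297161/2000000 − 29/400·(0.995300+0.968300))/(1+29/400) = 4691/5000 ≈ 0.938200
step 4 [4y] bond c/1=7/80: DF=(1007441/800000 − 7/80·(0.995300+0.968300+0.938200))/(1+7/80) = 1849/2000 ≈ 0.924500
step 5 [5y] swap r/1=1230/47033: DF=(1 − 1230/47033·(0.995300+0.968300+0.938200+0.924500))/(1+1230/47033) = 877/1000 ≈ 0.877000
step 6 [6y] bond c/1=7/200: DF=(2051057/2000000 − 7/200·(0.995300+0.968300+0.938200+0.924500+0.877000))/(1+7/200) = 4159/5000 ≈ 0.831800
step 7 [7y] zero: DF = P = 497/625 ≈ 0.795200
step 8 [8y] swap r/1=2290/71013: DF=(1 − 2290/71013·(0.995300+0.968300+0.938200+0.924500+0.877000+0.831800+0.795200))/(1+2290/71013) = 771/1000 ≈ 0.771000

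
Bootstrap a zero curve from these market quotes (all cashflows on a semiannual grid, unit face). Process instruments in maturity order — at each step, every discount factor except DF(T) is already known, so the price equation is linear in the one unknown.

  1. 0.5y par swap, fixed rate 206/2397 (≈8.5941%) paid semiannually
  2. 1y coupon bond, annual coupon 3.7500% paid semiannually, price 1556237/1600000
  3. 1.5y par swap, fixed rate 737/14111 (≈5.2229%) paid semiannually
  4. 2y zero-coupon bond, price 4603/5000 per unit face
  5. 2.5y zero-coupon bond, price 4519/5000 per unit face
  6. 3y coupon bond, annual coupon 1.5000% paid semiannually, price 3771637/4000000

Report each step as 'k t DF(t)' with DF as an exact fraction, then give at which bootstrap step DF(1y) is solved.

1 1/2 2397/2500
2 1 9371/10000
3 3/2 9263/10000
4 2 4603/5000
5 5/2 4519/5000
6 3 9013/10000
DF(1y) is solved at step 2

step 1 [0.5y] swap r/2=103/2397: DF=(1 − 103/2397·(0))/(1+103/2397) = 2397/2500 ≈ 0.958800
step 2 [1y] bond c/2=3/160: DF=(1556237/1600000 − 3/160·(0.958800))/(1+3/160) = 9371/10000 ≈ 0.937100
step 3 [1.5y] swap r/2=737/28222: DF=(1 − 737/28222·(0.958800+0.937100))/(1+737/28222) = 9263/10000 ≈ 0.926300
step 4 [2y] zero: DF = P = 4603/5000 ≈ 0.920600
step 5 [2.5y] zero: DF = P = 4519/5000 ≈ 0.903800
step 6 [3y] bond c/2=3/400: DF=(3771637/4000000 − 3/400·(0.958800+0.937100+0.926300+0.920600+0.903800))/(1+3/400) = 9013/10000 ≈ 0.901300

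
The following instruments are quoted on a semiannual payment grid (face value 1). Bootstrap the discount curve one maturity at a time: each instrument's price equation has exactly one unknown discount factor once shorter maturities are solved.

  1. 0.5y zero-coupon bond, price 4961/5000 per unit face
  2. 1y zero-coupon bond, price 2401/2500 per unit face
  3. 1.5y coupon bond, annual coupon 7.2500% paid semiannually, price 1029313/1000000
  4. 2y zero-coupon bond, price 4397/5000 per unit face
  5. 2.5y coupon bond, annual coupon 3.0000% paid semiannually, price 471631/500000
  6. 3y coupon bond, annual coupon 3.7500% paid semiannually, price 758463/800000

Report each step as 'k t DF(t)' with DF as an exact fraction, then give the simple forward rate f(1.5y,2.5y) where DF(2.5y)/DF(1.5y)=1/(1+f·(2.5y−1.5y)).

1 1/2 4961/5000
2 1 2401/2500
3 3/2 37/40
4 2 4397/5000
5 5/2 4369/5000
6 3 4227/5000
f(1.5y,2.5y) = ((37/40)/(4369/5000) − 1)/(1) = 256/4369 ≈ 5.8595%

step 1 [0.5y] zero: DF = P = 4961/5000 ≈ 0.992200
step 2 [1y] zero: DF = P = 2401/2500 ≈ 0.960400
step 3 [1.5y] bond c/2=29/800: DF=(1029313/1000000 − 29/800·(0.992200+0.960400))/(1+29/800) = 37/40 ≈ 0.925000
step 4 [2y] zero: DF = P = 4397/5000 ≈ 0.879400
step 5 [2.5y] bond c/2=3/200: DF=(471631/500000 − 3/200·(0.992200+0.960400+0.925000+0.879400))/(1+3/200) = 4369/5000 ≈ 0.873800
step 6 [3y] bond c/2=3/160: DF=(758463/800000 − 3/160·(0.992200+0.960400+0.925000+0.879400+0.873800))/(1+3/160) = 4227/5000 ≈ 0.845400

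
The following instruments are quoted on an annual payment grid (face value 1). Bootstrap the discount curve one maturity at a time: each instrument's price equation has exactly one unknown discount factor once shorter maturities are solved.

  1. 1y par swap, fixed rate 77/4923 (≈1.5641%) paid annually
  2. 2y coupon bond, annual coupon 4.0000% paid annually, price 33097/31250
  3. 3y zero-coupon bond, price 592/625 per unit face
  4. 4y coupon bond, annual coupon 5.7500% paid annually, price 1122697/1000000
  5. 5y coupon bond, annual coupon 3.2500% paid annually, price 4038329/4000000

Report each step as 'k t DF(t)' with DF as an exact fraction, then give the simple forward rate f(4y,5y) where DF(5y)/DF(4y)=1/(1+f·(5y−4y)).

1 1 4923/5000
2 2 1961/2000
3 3 592/625
4 4 9033/10000
5 5 8577/10000
f(4y,5y) = ((9033/10000)/(8577/10000) − 1)/(1) = 152/2859 ≈ 5.3165%

step 1 [1y] swap r/1=77/4923: DF=(1 − 77/4923·(0))/(1+77/4923) = 4923/5000 ≈ 0.984600
step 2 [2y] bond c/1=1/25: DF=(33097/31250 − 1/25·(0.984600))/(1+1/25) = 1961/2000 ≈ 0.980500
step 3 [3y] zero: DF = P = 592/625 ≈ 0.947200
step 4 [4y] bond c/1=23/400: DF=(1122697/1000000 − 23/400·(0.984600+0.980500+0.947200))/(1+23/400) = 9033/10000 ≈ 0.903300
step 5 [5y] bond c/1=13/400: DF=(4038329/4000000 − 13/400·(0.984600+0.980500+0.947200+0.903300))/(1+13/400) = 8577/10000 ≈ 0.857700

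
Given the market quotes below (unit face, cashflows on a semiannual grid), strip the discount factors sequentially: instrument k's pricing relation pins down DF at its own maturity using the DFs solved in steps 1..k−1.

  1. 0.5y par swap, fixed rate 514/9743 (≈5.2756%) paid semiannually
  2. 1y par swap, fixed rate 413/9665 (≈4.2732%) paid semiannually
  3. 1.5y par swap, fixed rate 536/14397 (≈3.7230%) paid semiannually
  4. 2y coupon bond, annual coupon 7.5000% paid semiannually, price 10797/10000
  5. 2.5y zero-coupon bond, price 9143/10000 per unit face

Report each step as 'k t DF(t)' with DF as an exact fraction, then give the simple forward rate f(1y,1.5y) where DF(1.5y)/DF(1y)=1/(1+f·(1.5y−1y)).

step 1 [0.5y] swap r/2=257/9743: DF=(1 − 257/9743·(0))/(1+257/9743) = 9743/10000 ≈ 0.974300
step 2 [1y] swap r/2=413/19330: DF=(1 − 413/19330·(0.974300))/(1+413/19330) = 9587/10000 ≈ 0.958700
step 3 [1.5y] swap r/2=268/14397: DF=(1 − 268/14397·(0.974300+0.958700))/(1+268/14397) = 1183/1250 ≈ 0.946400
step 4 [2y] bond c/2=3/80: DF=(10797/10000 − 3/80·(0.974300+0.958700+0.946400))/(1+3/80) = 4683/5000 ≈ 0.936600
step 5 [2.5y] zero: DF = P = 9143/10000 ≈ 0.914300

1 1/2 9743/10000
2 1 9587/10000
3 3/2 1183/1250
4 2 4683/5000
5 5/2 9143/10000
f(1y,1.5y) = ((9587/10000)/(1183/1250) − 1)/(1/2) = 123/4732 ≈ 2.5993%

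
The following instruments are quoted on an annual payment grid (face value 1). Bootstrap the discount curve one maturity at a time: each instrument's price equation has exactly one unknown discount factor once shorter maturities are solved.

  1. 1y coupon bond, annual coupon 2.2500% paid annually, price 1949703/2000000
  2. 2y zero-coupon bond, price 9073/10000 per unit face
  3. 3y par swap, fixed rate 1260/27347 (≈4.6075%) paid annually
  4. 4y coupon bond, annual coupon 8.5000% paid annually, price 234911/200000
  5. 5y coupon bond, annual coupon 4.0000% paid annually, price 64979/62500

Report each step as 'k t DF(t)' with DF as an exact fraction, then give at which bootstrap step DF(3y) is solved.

step 1 [1y] bond c/1=9/400: DF=(1949703/2000000 − 9/400·(0))/(1+9/400) = 4767/5000 ≈ 0.953400
step 2 [2y] zero: DF = P = 9073/10000 ≈ 0.907300
step 3 [3y] swap r/1=1260/27347: DF=(1 − 1260/27347·(0.953400+0.907300))/(1+1260/27347) = 437/500 ≈ 0.874000
step 4 [4y] bond c/1=17/200: DF=(234911/200000 − 17/200·(0.953400+0.907300+0.874000))/(1+17/200) = 8683/10000 ≈ 0.868300
step 5 [5y] bond c/1=1/25: DF=(64979/62500 − 1/25·(0.953400+0.907300+0.874000+0.868300))/(1+1/25) = 8611/10000 ≈ 0.861100

1 1 4767/5000
2 2 9073/10000
3 3 437/500
4 4 8683/10000
5 5 8611/10000
DF(3y) is solved at step 3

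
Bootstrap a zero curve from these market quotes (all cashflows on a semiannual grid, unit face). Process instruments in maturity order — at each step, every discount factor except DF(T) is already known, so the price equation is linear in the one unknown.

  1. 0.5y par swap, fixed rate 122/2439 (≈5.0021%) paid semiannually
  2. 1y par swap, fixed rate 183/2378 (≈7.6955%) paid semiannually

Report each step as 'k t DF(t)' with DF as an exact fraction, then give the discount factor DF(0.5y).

step 1 [0.5y] swap r/2=61/2439: DF=(1 − 61/2439·(0))/(1+61/2439) = 2439/2500 ≈ 0.975600
step 2 [1y] swap r/2=183/4756: DF=(1 − 183/4756·(0.975600))/(1+183/4756) = 2317/2500 ≈ 0.926800

1 1/2 2439/2500
2 1 2317/2500
DF(0.5y) = 2439/2500 ≈ 0.975600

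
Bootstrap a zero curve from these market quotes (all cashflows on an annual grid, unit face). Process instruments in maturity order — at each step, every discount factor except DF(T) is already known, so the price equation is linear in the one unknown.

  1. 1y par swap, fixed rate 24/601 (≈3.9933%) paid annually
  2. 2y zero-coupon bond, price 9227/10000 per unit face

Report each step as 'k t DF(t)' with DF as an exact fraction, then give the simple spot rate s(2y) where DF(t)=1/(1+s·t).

step 1 [1y] swap r/1=24/601: DF=(1 − 24/601·(0))/(1+24/601) = 601/625 ≈ 0.961600
step 2 [2y] zero: DF = P = 9227/10000 ≈ 0.922700

1 1 601/625
2 2 9227/10000
s(2y) = (1/(9227/10000) − 1)/(2) = 773/18454 ≈ 4.1888%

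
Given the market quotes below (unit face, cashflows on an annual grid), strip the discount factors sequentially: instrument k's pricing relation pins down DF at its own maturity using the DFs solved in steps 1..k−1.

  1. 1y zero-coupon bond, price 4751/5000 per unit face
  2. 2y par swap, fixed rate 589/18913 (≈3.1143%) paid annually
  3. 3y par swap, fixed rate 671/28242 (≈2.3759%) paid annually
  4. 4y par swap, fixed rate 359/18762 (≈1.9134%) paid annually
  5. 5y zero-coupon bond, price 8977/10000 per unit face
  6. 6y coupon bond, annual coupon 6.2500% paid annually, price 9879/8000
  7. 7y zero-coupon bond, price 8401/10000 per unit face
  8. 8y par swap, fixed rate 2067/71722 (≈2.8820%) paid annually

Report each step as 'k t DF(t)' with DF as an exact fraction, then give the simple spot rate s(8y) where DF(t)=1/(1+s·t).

step 1 [1y] zero: DF = P = 4751/5000 ≈ 0.950200
step 2 [2y] swap r/1=589/18913: DF=(1 − 589/18913·(0.950200))/(1+589/18913) = 9411/10000 ≈ 0.941100
step 3 [3y] swap r/1=671/28242: DF=(1 − 671/28242·(0.950200+0.941100))/(1+671/28242) = 9329/10000 ≈ 0.932900
step 4 [4y] swap r/1=359/18762: DF=(1 − 359/18762·(0.950200+0.941100+0.932900))/(1+359/18762) = 4641/5000 ≈ 0.928200
step 5 [5y] zero: DF = P = 8977/10000 ≈ 0.897700
step 6 [6y] bond c/1=1/16: DF=(9879/8000 − 1/16·(0.950200+0.941100+0.932900+0.928200+0.897700))/(1+1/16) = 8887/10000 ≈ 0.888700
step 7 [7y] zero: DF = P = 8401/10000 ≈ 0.840100
step 8 [8y] swap r/1=2067/71722: DF=(1 − 2067/71722·(0.950200+0.941100+0.932900+0.928200+0.897700+0.888700+0.840100))/(1+2067/71722) = 7933/10000 ≈ 0.793300

1 1 4751/5000
2 2 9411/10000
3 3 9329/10000
4 4 4641/5000
5 5 8977/10000
6 6 8887/10000
7 7 8401/10000
8 8 7933/10000
s(8y) = (1/(7933/10000) − 1)/(8) = 2067/63464 ≈ 3.2570%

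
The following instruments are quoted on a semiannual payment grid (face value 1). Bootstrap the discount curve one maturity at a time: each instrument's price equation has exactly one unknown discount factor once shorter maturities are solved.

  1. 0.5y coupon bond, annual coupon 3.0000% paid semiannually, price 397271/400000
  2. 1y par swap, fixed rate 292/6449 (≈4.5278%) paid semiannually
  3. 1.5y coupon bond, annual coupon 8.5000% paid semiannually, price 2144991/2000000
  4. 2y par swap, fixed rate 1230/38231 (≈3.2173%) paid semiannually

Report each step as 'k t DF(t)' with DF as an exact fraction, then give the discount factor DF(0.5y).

1 1/2 1957/2000
2 1 4781/5000
3 3/2 9499/10000
4 2 1877/2000
DF(0.5y) = 1957/2000 ≈ 0.978500

step 1 [0.5y] bond c/2=3/200: DF=(397271/400000 − 3/200·(0))/(1+3/200) = 1957/2000 ≈ 0.978500
step 2 [1y] swap r/2=146/6449: DF=(1 − 146/6449·(0.978500))/(1+146/6449) = 4781/5000 ≈ 0.956200
step 3 [1.5y] bond c/2=17/400: DF=(2144991/2000000 − 17/400·(0.978500+0.956200))/(1+17/400) = 9499/10000 ≈ 0.949900
step 4 [2y] swap r/2=615/38231: DF=(1 − 615/38231·(0.978500+0.956200+0.949900))/(1+615/38231) = 1877/2000 ≈ 0.938500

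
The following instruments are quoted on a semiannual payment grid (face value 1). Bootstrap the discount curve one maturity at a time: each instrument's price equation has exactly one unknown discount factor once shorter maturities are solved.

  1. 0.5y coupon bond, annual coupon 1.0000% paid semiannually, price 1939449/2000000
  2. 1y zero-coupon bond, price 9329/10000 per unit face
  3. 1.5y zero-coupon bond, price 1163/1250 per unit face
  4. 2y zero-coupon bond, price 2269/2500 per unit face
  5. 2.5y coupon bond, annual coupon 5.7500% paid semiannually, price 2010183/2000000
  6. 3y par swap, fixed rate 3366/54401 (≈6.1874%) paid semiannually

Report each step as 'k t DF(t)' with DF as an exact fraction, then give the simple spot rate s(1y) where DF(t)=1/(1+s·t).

step 1 [0.5y] bond c/2=1/200: DF=(1939449/2000000 − 1/200·(0))/(1+1/200) = 9649/10000 ≈ 0.964900
step 2 [1y] zero: DF = P = 9329/10000 ≈ 0.932900
step 3 [1.5y] zero: DF = P = 1163/1250 ≈ 0.930400
step 4 [2y] zero: DF = P = 2269/2500 ≈ 0.907600
step 5 [2.5y] bond c/2=23/800: DF=(2010183/2000000 − 23/800·(0.964900+0.932900+0.930400+0.907600))/(1+23/800) = 4363/5000 ≈ 0.872600
step 6 [3y] swap r/2=1683/54401: DF=(1 − 1683/54401·(0.964900+0.932900+0.930400+0.907600+0.872600))/(1+1683/54401) = 8317/10000 ≈ 0.831700

1 1/2 9649/10000
2 1 9329/10000
3 3/2 1163/1250
4 2 2269/2500
5 5/2 4363/5000
6 3 8317/10000
s(1y) = (1/(9329/10000) − 1)/(1) = 671/9329 ≈ 7.1926%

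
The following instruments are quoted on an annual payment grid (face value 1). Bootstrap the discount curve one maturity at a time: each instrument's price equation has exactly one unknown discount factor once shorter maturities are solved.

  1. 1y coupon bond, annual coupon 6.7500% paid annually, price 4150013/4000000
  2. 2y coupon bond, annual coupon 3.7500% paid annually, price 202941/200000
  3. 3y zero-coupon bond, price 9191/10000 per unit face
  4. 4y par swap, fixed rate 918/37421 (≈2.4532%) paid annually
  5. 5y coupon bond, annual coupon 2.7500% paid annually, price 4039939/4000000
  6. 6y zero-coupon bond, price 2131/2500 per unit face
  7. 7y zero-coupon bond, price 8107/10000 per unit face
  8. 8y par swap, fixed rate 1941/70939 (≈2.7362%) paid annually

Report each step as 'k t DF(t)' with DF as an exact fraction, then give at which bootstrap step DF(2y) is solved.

step 1 [1y] bond c/1=27/400: DF=(4150013/4000000 − 27/400·(0))/(1+27/400) = 9719/10000 ≈ 0.971900
step 2 [2y] bond c/1=3/80: DF=(202941/200000 − 3/80·(0.971900))/(1+3/80) = 9429/10000 ≈ 0.942900
step 3 [3y] zero: DF = P = 9191/10000 ≈ 0.919100
step 4 [4y] swap r/1=918/37421: DF=(1 − 918/37421·(0.971900+0.942900+0.919100))/(1+918/37421) = 4541/5000 ≈ 0.908200
step 5 [5y] bond c/1=11/400: DF=(4039939/4000000 − 11/400·(0.971900+0.942900+0.919100+0.908200))/(1+11/400) = 2207/2500 ≈ 0.882800
step 6 [6y] zero: DF = P = 2131/2500 ≈ 0.852400
step 7 [7y] zero: DF = P = 8107/10000 ≈ 0.810700
step 8 [8y] swap r/1=1941/70939: DF=(1 − 1941/70939·(0.971900+0.942900+0.919100+0.908200+0.882800+0.852400+0.810700))/(1+1941/70939) = 8059/10000 ≈ 0.805900

1 1 9719/10000
2 2 9429/10000
3 3 9191/10000
4 4 4541/5000
5 5 2207/2500
6 6 2131/2500
7 7 8107/10000
8 8 8059/10000
DF(2y) is solved at step 2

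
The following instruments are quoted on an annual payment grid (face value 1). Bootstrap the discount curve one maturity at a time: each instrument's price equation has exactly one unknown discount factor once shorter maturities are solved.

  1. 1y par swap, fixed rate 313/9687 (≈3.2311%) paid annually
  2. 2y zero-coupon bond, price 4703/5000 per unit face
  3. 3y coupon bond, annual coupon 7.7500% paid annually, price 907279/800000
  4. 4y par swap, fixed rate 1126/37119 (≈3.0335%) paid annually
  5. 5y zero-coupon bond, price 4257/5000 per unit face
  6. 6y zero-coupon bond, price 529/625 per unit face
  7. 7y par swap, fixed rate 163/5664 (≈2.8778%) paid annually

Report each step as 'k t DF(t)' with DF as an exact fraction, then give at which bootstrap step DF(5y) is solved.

step 1 [1y] swap r/1=313/9687: DF=(1 − 313/9687·(0))/(1+313/9687) = 9687/10000 ≈ 0.968700
step 2 [2y] zero: DF = P = 4703/5000 ≈ 0.940600
step 3 [3y] bond c/1=31/400: DF=(907279/800000 − 31/400·(0.968700+0.940600))/(1+31/400) = 572/625 ≈ 0.915200
step 4 [4y] swap r/1=1126/37119: DF=(1 − 1126/37119·(0.968700+0.940600+0.915200))/(1+1126/37119) = 4437/5000 ≈ 0.887400
step 5 [5y] zero: DF = P = 4257/5000 ≈ 0.851400
step 6 [6y] zero: DF = P = 529/625 ≈ 0.846400
step 7 [7y] swap r/1=163/5664: DF=(1 − 163/5664·(0.968700+0.940600+0.915200+0.887400+0.851400+0.846400))/(1+163/5664) = 8207/10000 ≈ 0.820700

1 1 9687/10000
2 2 4703/5000
3 3 572/625
4 4 4437/5000
5 5 4257/5000
6 6 529/625
7 7 8207/10000
DF(5y) is solved at step 5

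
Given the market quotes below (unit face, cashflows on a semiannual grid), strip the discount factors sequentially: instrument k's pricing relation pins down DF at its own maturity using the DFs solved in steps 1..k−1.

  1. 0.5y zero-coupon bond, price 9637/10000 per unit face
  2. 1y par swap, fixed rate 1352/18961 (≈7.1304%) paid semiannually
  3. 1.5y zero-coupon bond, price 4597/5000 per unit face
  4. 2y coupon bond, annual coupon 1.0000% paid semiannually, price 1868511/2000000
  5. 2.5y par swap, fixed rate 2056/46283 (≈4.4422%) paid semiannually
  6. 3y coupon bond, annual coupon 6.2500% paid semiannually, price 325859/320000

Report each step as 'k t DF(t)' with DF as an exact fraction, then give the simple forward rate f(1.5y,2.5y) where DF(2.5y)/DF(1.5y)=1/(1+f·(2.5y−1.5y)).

1 1/2 9637/10000
2 1 2331/2500
3 3/2 4597/5000
4 2 2289/2500
5 5/2 2243/2500
6 3 1059/1250
f(1.5y,2.5y) = ((4597/5000)/(2243/2500) − 1)/(1) = 111/4486 ≈ 2.4744%

step 1 [0.5y] zero: DF = P = 9637/10000 ≈ 0.963700
step 2 [1y] swap r/2=676/18961: DF=(1 − 676/18961·(0.963700))/(1+676/18961) = 2331/2500 ≈ 0.932400
step 3 [1.5y] zero: DF = P = 4597/5000 ≈ 0.919400
step 4 [2y] bond c/2=1/200: DF=(1868511/2000000 − 1/200·(0.963700+0.932400+0.919400))/(1+1/200) = 2289/2500 ≈ 0.915600
step 5 [2.5y] swap r/2=1028/46283: DF=(1 − 1028/46283·(0.963700+0.932400+0.919400+0.915600))/(1+1028/46283) = 2243/2500 ≈ 0.897200
step 6 [3y] bond c/2=1/32: DF=(325859/320000 − 1/32·(0.963700+0.932400+0.919400+0.915600+0.897200))/(1+1/32) = 1059/1250 ≈ 0.847200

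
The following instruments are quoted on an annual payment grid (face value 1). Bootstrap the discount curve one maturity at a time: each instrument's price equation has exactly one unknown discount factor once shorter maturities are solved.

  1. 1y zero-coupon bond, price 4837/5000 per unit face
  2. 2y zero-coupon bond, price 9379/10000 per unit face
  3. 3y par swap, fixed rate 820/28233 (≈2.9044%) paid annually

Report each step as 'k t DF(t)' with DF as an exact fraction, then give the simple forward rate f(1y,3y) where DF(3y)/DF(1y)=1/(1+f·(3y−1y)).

1 1 4837/5000
2 2 9379/10000
3 3 459/500
f(1y,3y) = ((4837/5000)/(459/500) − 1)/(2) = 247/9180 ≈ 2.6906%

step 1 [1y] zero: DF = P = 4837/5000 ≈ 0.967400
step 2 [2y] zero: DF = P = 9379/10000 ≈ 0.937900
step 3 [3y] swap r/1=820/28233: DF=(1 − 820/28233·(0.967400+0.937900))/(1+820/28233) = 459/500 ≈ 0.918000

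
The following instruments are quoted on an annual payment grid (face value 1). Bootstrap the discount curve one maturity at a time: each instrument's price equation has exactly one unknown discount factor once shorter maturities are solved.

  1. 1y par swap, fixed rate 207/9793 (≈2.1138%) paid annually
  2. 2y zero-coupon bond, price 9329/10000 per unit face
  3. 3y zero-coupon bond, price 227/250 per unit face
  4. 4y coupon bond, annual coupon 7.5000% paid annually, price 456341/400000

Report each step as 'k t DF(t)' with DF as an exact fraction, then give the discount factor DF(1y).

1 1 9793/10000
2 2 9329/10000
3 3 227/250
4 4 1729/2000
DF(1y) = 9793/10000 ≈ 0.979300

step 1 [1y] swap r/1=207/9793: DF=(1 − 207/9793·(0))/(1+207/9793) = 9793/10000 ≈ 0.979300
step 2 [2y] zero: DF = P = 9329/10000 ≈ 0.932900
step 3 [3y] zero: DF = P = 227/250 ≈ 0.908000
step 4 [4y] bond c/1=3/40: DF=(456341/400000 − 3/40·(0.979300+0.932900+0.908000))/(1+3/40) = 1729/2000 ≈ 0.864500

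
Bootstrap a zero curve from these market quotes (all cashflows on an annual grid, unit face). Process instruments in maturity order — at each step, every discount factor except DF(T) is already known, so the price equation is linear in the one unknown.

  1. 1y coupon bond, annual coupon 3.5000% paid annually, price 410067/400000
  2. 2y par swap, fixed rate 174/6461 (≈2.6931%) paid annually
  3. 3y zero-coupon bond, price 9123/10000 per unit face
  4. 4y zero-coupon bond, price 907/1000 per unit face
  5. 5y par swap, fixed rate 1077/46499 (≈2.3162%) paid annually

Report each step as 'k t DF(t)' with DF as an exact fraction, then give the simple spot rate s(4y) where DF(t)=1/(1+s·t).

1 1 1981/2000
2 2 4739/5000
3 3 9123/10000
4 4 907/1000
5 5 8923/10000
s(4y) = (1/(907/1000) − 1)/(4) = 93/3628 ≈ 2.5634%

step 1 [1y] bond c/1=7/200: DF=(410067/400000 − 7/200·(0))/(1+7/200) = 1981/2000 ≈ 0.990500
step 2 [2y] swap r/1=174/6461: DF=(1 − 174/6461·(0.990500))/(1+174/6461) = 4739/5000 ≈ 0.947800
step 3 [3y] zero: DF = P = 9123/10000 ≈ 0.912300
step 4 [4y] zero: DF = P = 907/1000 ≈ 0.907000
step 5 [5y] swap r/1=1077/46499: DF=(1 − 1077/46499·(0.990500+0.947800+0.912300+0.907000))/(1+1077/46499) = 8923/10000 ≈ 0.892300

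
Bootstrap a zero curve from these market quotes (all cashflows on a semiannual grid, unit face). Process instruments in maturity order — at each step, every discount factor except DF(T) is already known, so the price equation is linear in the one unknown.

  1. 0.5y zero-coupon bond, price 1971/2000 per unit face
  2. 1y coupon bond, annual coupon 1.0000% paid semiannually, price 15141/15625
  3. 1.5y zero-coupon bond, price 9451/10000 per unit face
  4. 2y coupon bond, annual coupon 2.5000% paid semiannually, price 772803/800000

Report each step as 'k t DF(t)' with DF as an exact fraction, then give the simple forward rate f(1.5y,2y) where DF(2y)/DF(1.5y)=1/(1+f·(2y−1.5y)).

1 1/2 1971/2000
2 1 9593/10000
3 3/2 9451/10000
4 2 574/625
f(1.5y,2y) = ((9451/10000)/(574/625) − 1)/(1/2) = 267/4592 ≈ 5.8145%

step 1 [0.5y] zero: DF = P = 1971/2000 ≈ 0.985500
step 2 [1y] bond c/2=1/200: DF=(15141/15625 − 1/200·(0.985500))/(1+1/200) = 9593/10000 ≈ 0.959300
step 3 [1.5y] zero: DF = P = 9451/10000 ≈ 0.945100
step 4 [2y] bond c/2=1/80: DF=(772803/800000 − 1/80·(0.985500+0.959300+0.945100))/(1+1/80) = 574/625 ≈ 0.918400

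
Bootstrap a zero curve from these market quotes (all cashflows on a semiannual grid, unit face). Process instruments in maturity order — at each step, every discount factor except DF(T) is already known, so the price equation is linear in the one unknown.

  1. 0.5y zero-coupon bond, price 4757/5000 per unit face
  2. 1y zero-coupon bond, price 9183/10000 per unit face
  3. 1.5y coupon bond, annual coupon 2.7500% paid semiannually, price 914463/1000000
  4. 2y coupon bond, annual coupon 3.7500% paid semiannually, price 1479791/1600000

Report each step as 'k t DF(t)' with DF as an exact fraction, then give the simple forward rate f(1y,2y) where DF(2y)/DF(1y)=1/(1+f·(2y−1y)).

1 1/2 4757/5000
2 1 9183/10000
3 3/2 8767/10000
4 2 8573/10000
f(1y,2y) = ((9183/10000)/(8573/10000) − 1)/(1) = 610/8573 ≈ 7.1154%

step 1 [0.5y] zero: DF = P = 4757/5000 ≈ 0.951400
step 2 [1y] zero: DF = P = 9183/10000 ≈ 0.918300
step 3 [1.5y] bond c/2=11/800: DF=(914463/1000000 − 11/800·(0.951400+0.918300))/(1+11/800) = 8767/10000 ≈ 0.876700
step 4 [2y] bond c/2=3/160: DF=(1479791/1600000 − 3/160·(0.951400+0.918300+0.876700))/(1+3/160) = 8573/10000 ≈ 0.857300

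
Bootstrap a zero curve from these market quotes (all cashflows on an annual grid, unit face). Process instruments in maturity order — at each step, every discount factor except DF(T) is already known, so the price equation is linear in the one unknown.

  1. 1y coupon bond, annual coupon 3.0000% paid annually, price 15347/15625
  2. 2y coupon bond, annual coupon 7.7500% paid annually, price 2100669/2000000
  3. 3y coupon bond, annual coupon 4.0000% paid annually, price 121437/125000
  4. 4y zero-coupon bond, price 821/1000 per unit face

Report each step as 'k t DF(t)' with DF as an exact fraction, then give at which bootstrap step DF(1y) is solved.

step 1 [1y] bond c/1=3/100: DF=(15347/15625 − 3/100·(0))/(1+3/100) = 596/625 ≈ 0.953600
step 2 [2y] bond c/1=31/400: DF=(2100669/2000000 − 31/400·(0.953600))/(1+31/400) = 4531/5000 ≈ 0.906200
step 3 [3y] bond c/1=1/25: DF=(121437/125000 − 1/25·(0.953600+0.906200))/(1+1/25) = 4313/5000 ≈ 0.862600
step 4 [4y] zero: DF = P = 821/1000 ≈ 0.821000

1 1 596/625
2 2 4531/5000
3 3 4313/5000
4 4 821/1000
DF(1y) is solved at step 1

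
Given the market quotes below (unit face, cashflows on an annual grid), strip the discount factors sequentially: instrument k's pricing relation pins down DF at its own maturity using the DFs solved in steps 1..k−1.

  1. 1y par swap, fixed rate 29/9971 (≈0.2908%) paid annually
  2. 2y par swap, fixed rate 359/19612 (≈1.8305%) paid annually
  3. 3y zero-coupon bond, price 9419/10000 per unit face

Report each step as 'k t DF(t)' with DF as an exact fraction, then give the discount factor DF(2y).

step 1 [1y] swap r/1=29/9971: DF=(1 − 29/9971·(0))/(1+29/9971) = 9971/10000 ≈ 0.997100
step 2 [2y] swap r/1=359/19612: DF=(1 − 359/19612·(0.997100))/(1+359/19612) = 9641/10000 ≈ 0.964100
step 3 [3y] zero: DF = P = 9419/10000 ≈ 0.941900

1 1 9971/10000
2 2 9641/10000
3 3 9419/10000
DF(2y) = 9641/10000 ≈ 0.964100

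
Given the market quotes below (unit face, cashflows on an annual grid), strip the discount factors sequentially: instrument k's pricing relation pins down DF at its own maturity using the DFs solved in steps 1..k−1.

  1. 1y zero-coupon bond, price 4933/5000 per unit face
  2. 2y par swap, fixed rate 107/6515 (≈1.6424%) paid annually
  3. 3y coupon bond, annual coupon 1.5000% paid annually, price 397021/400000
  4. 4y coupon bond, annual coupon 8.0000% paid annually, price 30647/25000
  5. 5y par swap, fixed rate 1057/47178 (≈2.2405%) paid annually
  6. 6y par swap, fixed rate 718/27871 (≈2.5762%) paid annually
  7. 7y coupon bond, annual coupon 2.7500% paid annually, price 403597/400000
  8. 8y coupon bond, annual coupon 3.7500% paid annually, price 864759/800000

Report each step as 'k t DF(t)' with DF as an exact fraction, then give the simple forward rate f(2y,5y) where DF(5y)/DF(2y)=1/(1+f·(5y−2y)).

1 1 4933/5000
2 2 9679/10000
3 3 949/1000
4 4 23/25
5 5 8943/10000
6 6 2141/2500
7 7 1041/1250
8 8 8103/10000
f(2y,5y) = ((9679/10000)/(8943/10000) − 1)/(3) = 736/26829 ≈ 2.7433%

step 1 [1y] zero: DF = P = 4933/5000 ≈ 0.986600
step 2 [2y] swap r/1=107/6515: DF=(1 − 107/6515·(0.986600))/(1+107/6515) = 9679/10000 ≈ 0.967900
step 3 [3y] bond c/1=3/200: DF=(397021/400000 − 3/200·(0.986600+0.967900))/(1+3/200) = 949/1000 ≈ 0.949000
step 4 [4y] bond c/1=2/25: DF=(30647/25000 − 2/25·(0.986600+0.967900+0.949000))/(1+2/25) = 23/25 ≈ 0.920000
step 5 [5y] swap r/1=1057/47178: DF=(1 − 1057/47178·(0.986600+0.967900+0.949000+0.920000))/(1+1057/47178) = 8943/10000 ≈ 0.894300
step 6 [6y] swap r/1=718/27871: DF=(1 − 718/27871·(0.986600+0.967900+0.949000+0.920000+0.894300))/(1+718/27871) = 2141/2500 ≈ 0.856400
step 7 [7y] bond c/1=11/400: DF=(403597/400000 − 11/400·(0.986600+0.967900+0.949000+0.920000+0.894300+0.856400))/(1+11/400) = 1041/1250 ≈ 0.832800
step 8 [8y] bond c/1=3/80: DF=(864759/800000 − 3/80·(0.986600+0.967900+0.949000+0.920000+0.894300+0.856400+0.832800))/(1+3/80) = 8103/10000 ≈ 0.810300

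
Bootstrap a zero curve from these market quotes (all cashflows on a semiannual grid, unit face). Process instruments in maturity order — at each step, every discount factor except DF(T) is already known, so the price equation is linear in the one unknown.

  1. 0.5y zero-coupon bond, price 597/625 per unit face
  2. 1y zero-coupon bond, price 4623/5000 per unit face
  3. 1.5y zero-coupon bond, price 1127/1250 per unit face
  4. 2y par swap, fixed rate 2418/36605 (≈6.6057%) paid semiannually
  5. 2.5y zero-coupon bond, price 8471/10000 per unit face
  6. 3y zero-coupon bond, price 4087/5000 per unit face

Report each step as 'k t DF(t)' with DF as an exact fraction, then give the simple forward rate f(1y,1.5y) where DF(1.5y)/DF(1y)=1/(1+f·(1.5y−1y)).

1 1/2 597/625
2 1 4623/5000
3 3/2 1127/1250
4 2 8791/10000
5 5/2 8471/10000
6 3 4087/5000
f(1y,1.5y) = ((4623/5000)/(1127/1250) − 1)/(1/2) = 5/98 ≈ 5.1020%

step 1 [0.5y] zero: DF = P = 597/625 ≈ 0.955200
step 2 [1y] zero: DF = P = 4623/5000 ≈ 0.924600
step 3 [1.5y] zero: DF = P = 1127/1250 ≈ 0.901600
step 4 [2y] swap r/2=1209/36605: DF=(1 − 1209/36605·(0.955200+0.924600+0.901600))/(1+1209/36605) = 8791/10000 ≈ 0.879100
step 5 [2.5y] zero: DF = P = 8471/10000 ≈ 0.847100
step 6 [3y] zero: DF = P = 4087/5000 ≈ 0.817400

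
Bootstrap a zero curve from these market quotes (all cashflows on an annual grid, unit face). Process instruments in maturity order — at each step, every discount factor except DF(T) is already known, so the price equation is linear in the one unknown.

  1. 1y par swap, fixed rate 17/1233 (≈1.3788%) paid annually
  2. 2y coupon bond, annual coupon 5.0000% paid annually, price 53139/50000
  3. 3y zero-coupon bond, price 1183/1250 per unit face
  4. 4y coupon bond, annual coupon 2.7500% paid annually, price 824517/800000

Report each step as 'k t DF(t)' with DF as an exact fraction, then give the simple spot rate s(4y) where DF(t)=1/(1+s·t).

step 1 [1y] swap r/1=17/1233: DF=(1 − 17/1233·(0))/(1+17/1233) = 1233/1250 ≈ 0.986400
step 2 [2y] bond c/1=1/20: DF=(53139/50000 − 1/20·(0.986400))/(1+1/20) = 2413/2500 ≈ 0.965200
step 3 [3y] zero: DF = P = 1183/1250 ≈ 0.946400
step 4 [4y] bond c/1=11/400: DF=(824517/800000 − 11/400·(0.986400+0.965200+0.946400))/(1+11/400) = 1851/2000 ≈ 0.925500

1 1 1233/1250
2 2 2413/2500
3 3 1183/1250
4 4 1851/2000
s(4y) = (1/(1851/2000) − 1)/(4) = 149/7404 ≈ 2.0124%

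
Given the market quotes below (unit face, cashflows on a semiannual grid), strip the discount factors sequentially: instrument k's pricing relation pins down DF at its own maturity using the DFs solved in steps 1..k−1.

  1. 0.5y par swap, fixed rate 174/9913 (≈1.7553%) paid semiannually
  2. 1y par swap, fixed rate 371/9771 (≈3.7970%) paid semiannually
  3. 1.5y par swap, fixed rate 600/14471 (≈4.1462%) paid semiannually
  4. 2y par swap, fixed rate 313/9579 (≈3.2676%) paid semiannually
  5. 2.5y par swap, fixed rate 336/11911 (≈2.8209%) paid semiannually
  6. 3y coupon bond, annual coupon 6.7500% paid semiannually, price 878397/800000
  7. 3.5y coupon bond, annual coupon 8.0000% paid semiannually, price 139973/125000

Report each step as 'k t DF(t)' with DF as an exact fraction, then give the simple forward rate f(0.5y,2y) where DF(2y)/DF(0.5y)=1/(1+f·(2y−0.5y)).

step 1 [0.5y] swap r/2=87/9913: DF=(1 − 87/9913·(0))/(1+87/9913) = 9913/10000 ≈ 0.991300
step 2 [1y] swap r/2=371/19542: DF=(1 − 371/19542·(0.991300))/(1+371/19542) = 9629/10000 ≈ 0.962900
step 3 [1.5y] swap r/2=300/14471: DF=(1 − 300/14471·(0.991300+0.962900))/(1+300/14471) = 47/50 ≈ 0.940000
step 4 [2y] swap r/2=313/19158: DF=(1 − 313/19158·(0.991300+0.962900+0.940000))/(1+313/19158) = 4687/5000 ≈ 0.937400
step 5 [2.5y] swap r/2=168/11911: DF=(1 − 168/11911·(0.991300+0.962900+0.940000+0.937400))/(1+168/11911) = 583/625 ≈ 0.932800
step 6 [3y] bond c/2=27/800: DF=(878397/800000 − 27/800·(0.991300+0.962900+0.940000+0.937400+0.932800))/(1+27/800) = 4533/5000 ≈ 0.906600
step 7 [3.5y] bond c/2=1/25: DF=(139973/125000 − 1/25·(0.991300+0.962900+0.940000+0.937400+0.932800+0.906600))/(1+1/25) = 4293/5000 ≈ 0.858600

1 1/2 9913/10000
2 1 9629/10000
3 3/2 47/50
4 2 4687/5000
5 5/2 583/625
6 3 4533/5000
7 7/2 4293/5000
f(0.5y,2y) = ((9913/10000)/(4687/5000) − 1)/(3/2) = 539/14061 ≈ 3.8333%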